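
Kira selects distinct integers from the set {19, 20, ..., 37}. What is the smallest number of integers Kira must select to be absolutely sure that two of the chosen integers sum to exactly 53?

12

A set avoiding the sum 53 can contain at most one of each pair {x, 53−x}, plus the 3 elements whose complement lies outside the range.
The integers 27, …, 37 (11 of them) are such a set: any two sum to at least 27+28 = 55 > 53.
Any 12th integer completes one of the 8 pairs, so 12 choices force a sum of 53.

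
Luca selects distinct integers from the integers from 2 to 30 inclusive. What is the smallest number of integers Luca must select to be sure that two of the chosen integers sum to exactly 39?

19

Two chosen integers sum to 39 exactly when both halves of some pair {x, 39−x} with 9 ≤ x ≤ 39−x ≤ 30 are chosen — 11 such pairs.
The remaining 7 elements (those with no distinct partner in range) can never complete a 39-sum, so the worst case takes all of them and one from each pair: 7 + 11 = 18.
The 19th integer has to be the second member of some pair, so 18 + 1 = 19.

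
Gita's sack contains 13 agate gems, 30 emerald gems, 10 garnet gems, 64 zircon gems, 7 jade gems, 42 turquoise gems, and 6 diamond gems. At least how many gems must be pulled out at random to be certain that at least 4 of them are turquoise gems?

134

In the worst case for collecting turquoise gems, every non-turquoise gem comes out first.
There are 13 + 30 + 10 + 64 + 7 + 6 = 130 non-turquoise gems altogether.
After those, each further gem must be turquoise, so 130 + 4 = 134 draws guarantee 4 turquoise gems.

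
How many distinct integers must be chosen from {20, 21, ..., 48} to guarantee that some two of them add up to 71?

17

A set avoiding the sum 71 can contain at most one of each pair {x, 71−x}, plus the 3 elements whose complement lies outside the range.
The integers 20, …, 35 (16 of them) are such a set: any two sum to at least 20+21 = 41 and at most 34+35 = 69 < 71.
By the pigeonhole principle, any 17th integer completes one of the 13 pairs, so 17 choices force a sum of 71.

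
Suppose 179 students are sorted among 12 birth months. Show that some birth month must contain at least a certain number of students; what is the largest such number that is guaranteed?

By the pigeonhole principle, the 12 birth months are the holes and the 179 students are the pigeons.
If every birth month held at most 14 students, the total would be at most 12 × 14 = 168, which is less than 179.
So some birth month holds at least ⌈179/12⌉ = 15 students.

15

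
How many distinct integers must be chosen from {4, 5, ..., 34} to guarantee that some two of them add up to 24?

24

A set avoiding the sum 24 can contain at most one of each pair {x, 24−x}, plus the 15 elements whose complement lies outside the range or equal to its own complement.
The integers 12, …, 34 (23 of them) are such a set: any two sum to at least 12+13 = 25 > 24.
Any 24th integer completes one of the 8 pairs, so 24 choices force a sum of 24.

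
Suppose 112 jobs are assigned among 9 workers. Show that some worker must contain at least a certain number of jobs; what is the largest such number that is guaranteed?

13

The 9 workers are the holes and the 112 jobs are the pigeons.
If every worker held at most 12 jobs, the total would be at most 9 × 12 = 108, which is less than 112.
So some worker holds at least ⌈112/9⌉ = 13 jobs.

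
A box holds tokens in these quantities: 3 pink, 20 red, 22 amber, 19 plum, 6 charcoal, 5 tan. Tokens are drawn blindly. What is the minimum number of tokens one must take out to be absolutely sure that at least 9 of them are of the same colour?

An adversary could hand out at most 8 tokens per colour (pink, charcoal, tan run out sooner): 3 + 8 + 8 + 8 + 6 + 5 = 38 tokens and still no colour has 9.
By pigeonhole, one more token lands in a colour already at 8, so 39 draws are enough and 38 are not.

39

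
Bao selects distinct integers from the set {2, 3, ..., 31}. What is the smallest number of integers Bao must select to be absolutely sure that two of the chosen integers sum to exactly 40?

Two chosen integers sum to 40 exactly when both halves of some pair {x, 40−x} with 9 ≤ x ≤ 40−x ≤ 31 are chosen — 11 such pairs.
The remaining 8 elements (those with no distinct partner in range) can never complete a 40-sum, so the worst case takes all of them and one from each pair: 8 + 11 = 19.
The 20th integer has to be the second member of some pair, so 19 + 1 = 20.

20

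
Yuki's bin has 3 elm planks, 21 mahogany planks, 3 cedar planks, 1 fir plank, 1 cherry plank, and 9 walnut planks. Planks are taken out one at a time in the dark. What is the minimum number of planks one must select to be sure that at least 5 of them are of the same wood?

17

An adversary could hand out at most 4 planks per wood (4 woods run out sooner): 3 + 4 + 3 + 1 + 1 + 4 = 16 planks and still no wood has 5.
By pigeonhole, one more plank lands in a wood already at 4, so 17 draws are enough and 16 are not.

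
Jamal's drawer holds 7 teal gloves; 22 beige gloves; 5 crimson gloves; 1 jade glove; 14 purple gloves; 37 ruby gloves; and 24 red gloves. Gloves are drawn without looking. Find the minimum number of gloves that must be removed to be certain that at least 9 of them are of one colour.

Pigeonhole: the 7 colours are the holes; the gloves drawn are the pigeons.
To avoid 9 of any one colour, the worst case takes at most 8 of each colour, or every glove of a colour that has fewer than 8.
That gives 7 + 8 + 5 + 1 + 8 + 8 + 8 = 45 gloves with no colour reaching 9.
The next glove forces some colour to 9, so 45 + 1 = 46.

46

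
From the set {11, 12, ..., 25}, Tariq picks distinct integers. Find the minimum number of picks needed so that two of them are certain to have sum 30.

Two chosen integers sum to 30 exactly when both halves of some pair {x, 30−x} with 11 ≤ x ≤ 30−x ≤ 19 are chosen — 4 such pairs.
The remaining 7 elements (those with no distinct partner in range) can never complete a 30-sum, so the worst case takes all of them and one from each pair: 7 + 4 = 11.
By the pigeonhole principle, the 12th integer has to be the second member of some pair, so 11 + 1 = 12.

12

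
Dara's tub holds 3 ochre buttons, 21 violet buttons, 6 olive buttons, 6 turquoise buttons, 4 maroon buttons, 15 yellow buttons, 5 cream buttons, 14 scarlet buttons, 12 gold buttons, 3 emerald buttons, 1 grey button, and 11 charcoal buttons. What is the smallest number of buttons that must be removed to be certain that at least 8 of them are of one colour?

By the pigeonhole principle, put each drawn button into a box by colour. The largest draw with every box below 8 takes min(count, 7) from each colour; colours with fewer than 7 contribute all they have.
Σ min(cᵢ, 7) = 3 + 7 + 6 + 6 + 4 + 7 + 5 + 7 + 7 + 3 + 1 + 7 = 63.
Draw number 63 + 1 = 64 must push one box to 8.

64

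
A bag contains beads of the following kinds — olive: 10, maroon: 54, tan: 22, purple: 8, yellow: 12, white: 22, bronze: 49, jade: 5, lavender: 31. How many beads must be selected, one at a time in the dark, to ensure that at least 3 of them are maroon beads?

162

In the worst case for collecting maroon beads, every non-maroon bead comes out first.
There are 10 + 22 + 8 + 12 + 22 + 49 + 5 + 31 = 159 non-maroon beads altogether.
After those, each further bead must be maroon, so 159 + 3 = 162 draws guarantee 3 maroon beads.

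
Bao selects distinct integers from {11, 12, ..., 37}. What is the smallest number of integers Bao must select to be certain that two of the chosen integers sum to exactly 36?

Two chosen integers sum to 36 exactly when both halves of some pair {x, 36−x} with 11 ≤ x ≤ 36−x ≤ 25 are chosen — 7 such pairs.
The remaining 13 elements (those with no distinct partner in range) can never complete a 36-sum, so the worst case takes all of them and one from each pair: 13 + 7 = 20.
The 21st integer has to be the second member of some pair, so 20 + 1 = 21.

21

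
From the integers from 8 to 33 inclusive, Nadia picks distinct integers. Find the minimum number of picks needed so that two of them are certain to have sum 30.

A set avoiding the sum 30 can contain at most one of each pair {x, 30−x}, plus the 12 elements whose complement lies outside the range or equal to its own complement.
The integers 15, …, 33 (19 of them) are such a set: any two sum to at least 15+16 = 31 > 30.
Any 20th integer completes one of the 7 pairs, so 20 choices force a sum of 30.

20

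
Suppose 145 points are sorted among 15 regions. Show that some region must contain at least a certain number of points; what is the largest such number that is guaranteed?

Pigeonhole: the 15 regions are the holes and the 145 points are the pigeons.
If every region held at most 9 points, the total would be at most 15 × 9 = 135, which is less than 145.
So some region holds at least ⌈145/15⌉ = 10 points.

10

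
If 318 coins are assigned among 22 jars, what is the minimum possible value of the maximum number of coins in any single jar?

15

The 22 jars are the holes and the 318 coins are the pigeons.
If every jar held at most 14 coins, the total would be at most 22 × 14 = 308, which is less than 318.
So some jar holds at least ⌈318/22⌉ = 15 coins.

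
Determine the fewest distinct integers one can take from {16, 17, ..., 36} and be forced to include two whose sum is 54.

Group the elements by complementary pair {x, 54−x}: {18,36}, {19,35}, {20,34}, …, giving 9 two-element pairs, the single value 27 (it cannot pair with itself since the integers are distinct), and 2 integers whose partner 54−x falls outside [16,36].
Pigeonhole: treating each of those 12 groups as a pigeonhole, one can pick one integer per group — 12 integers — with no two summing to 54.
The 13th integer lands in an occupied pair, forcing a sum of 54.

13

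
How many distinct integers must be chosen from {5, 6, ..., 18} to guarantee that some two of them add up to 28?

A set avoiding the sum 28 can contain at most one of each pair {x, 28−x}, plus the 6 elements whose complement lies outside the range or equal to its own complement.
The integers 5, …, 14 (10 of them) are such a set: any two sum to at least 5+6 = 11 and at most 13+14 = 27 < 28.
Any 11th integer completes one of the 4 pairs, so 11 choices force a sum of 28.

11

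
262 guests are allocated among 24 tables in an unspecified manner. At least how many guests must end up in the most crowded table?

11

By the pigeonhole principle, the 24 tables are the holes and the 262 guests are the pigeons.
If every table held at most 10 guests, the total would be at most 24 × 10 = 240, which is less than 262.
So some table holds at least ⌈262/24⌉ = 11 guests.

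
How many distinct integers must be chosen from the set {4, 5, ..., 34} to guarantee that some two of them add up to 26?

Group the elements by complementary pair {x, 26−x}: {4,22}, {5,21}, {6,20}, …, giving 9 two-element pairs, the single value 13 (it cannot pair with itself since the integers are distinct), and 12 integers whose partner 26−x falls outside [4,34].
Pigeonhole: treating each of those 22 groups as a pigeonhole, one can pick one integer per group — 22 integers — with no two summing to 26.
The 23rd integer lands in an occupied pair, forcing a sum of 26.

23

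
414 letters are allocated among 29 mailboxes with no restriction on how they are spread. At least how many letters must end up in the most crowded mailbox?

15

Pigeonhole: the 29 mailboxes are the holes and the 414 letters are the pigeons.
If every mailbox held at most 14 letters, the total would be at most 29 × 14 = 406, which is less than 414.
So some mailbox holds at least ⌈414/29⌉ = 15 letters.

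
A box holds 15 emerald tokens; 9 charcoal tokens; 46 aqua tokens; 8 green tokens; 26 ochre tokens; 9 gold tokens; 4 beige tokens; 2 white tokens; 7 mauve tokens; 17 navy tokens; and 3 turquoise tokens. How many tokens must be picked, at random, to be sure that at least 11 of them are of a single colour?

83

Put each drawn token into a box by colour. The largest draw with every box below 11 takes min(count, 10) from each colour; colours with fewer than 10 contribute all they have.
Σ min(cᵢ, 10) = 10 + 9 + 10 + 8 + 10 + 9 + 4 + 2 + 7 + 10 + 3 = 82.
Draw number 82 + 1 = 83 must push one box to 11.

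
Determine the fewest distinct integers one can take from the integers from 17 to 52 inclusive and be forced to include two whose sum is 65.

Group the elements by complementary pair {x, 65−x}: {17,48}, {18,47}, {19,46}, …, giving 16 two-element pairs and 4 integers whose partner 65−x falls outside [17,52].
By the pigeonhole principle, treating each of those 20 groups as a pigeonhole, one can pick one integer per group — 20 integers — with no two summing to 65.
The 21st integer lands in an occupied pair, forcing a sum of 65.

21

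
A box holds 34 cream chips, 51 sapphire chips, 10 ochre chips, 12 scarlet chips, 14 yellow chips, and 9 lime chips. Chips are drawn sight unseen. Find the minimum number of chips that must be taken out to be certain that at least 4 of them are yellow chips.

120

In the worst case for collecting yellow chips, every non-yellow chip comes out first.
There are 34 + 51 + 10 + 12 + 9 = 116 non-yellow chips altogether.
After those, each further chip must be yellow, so 116 + 4 = 120 draws guarantee 4 yellow chips.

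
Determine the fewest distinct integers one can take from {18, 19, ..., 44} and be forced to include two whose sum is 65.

Two chosen integers sum to 65 exactly when both halves of some pair {x, 65−x} with 21 ≤ x ≤ 65−x ≤ 44 are chosen — 12 such pairs.
The remaining 3 elements (those with no distinct partner in range) can never complete a 65-sum, so the worst case takes all of them and one from each pair: 3 + 12 = 15.
The 16th integer has to be the second member of some pair, so 15 + 1 = 16.

16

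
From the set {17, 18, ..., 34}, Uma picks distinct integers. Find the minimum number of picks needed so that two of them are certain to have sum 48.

A set avoiding the sum 48 can contain at most one of each pair {x, 48−x}, plus the 4 elements whose complement lies outside the range or equal to its own complement.
The integers 24, …, 34 (11 of them) are such a set: any two sum to at least 24+25 = 49 > 48.
By the pigeonhole principle, any 12th integer completes one of the 7 pairs, so 12 choices force a sum of 48.

12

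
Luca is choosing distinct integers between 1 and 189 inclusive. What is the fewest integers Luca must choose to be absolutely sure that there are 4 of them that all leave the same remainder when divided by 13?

Pigeonhole: the 13 residue classes mod 13 are the pigeonholes.
With 39 integers one could put 3 in each residue class and have no class reach 4.
The 40th integer pushes some class to 4, so 13·3 + 1 = 40.

40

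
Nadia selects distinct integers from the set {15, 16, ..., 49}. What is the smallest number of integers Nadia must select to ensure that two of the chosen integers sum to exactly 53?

24

Two chosen integers sum to 53 exactly when both halves of some pair {x, 53−x} with 15 ≤ x ≤ 53−x ≤ 38 are chosen — 12 such pairs.
The remaining 11 elements (those with no distinct partner in range) can never complete a 53-sum, so the worst case takes all of them and one from each pair: 11 + 12 = 23.
The 24th integer has to be the second member of some pair, so 23 + 1 = 24.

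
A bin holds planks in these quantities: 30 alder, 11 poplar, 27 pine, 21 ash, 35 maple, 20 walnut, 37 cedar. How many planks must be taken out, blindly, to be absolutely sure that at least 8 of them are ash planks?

168

In the worst case for collecting ash planks, every non-ash plank comes out first.
There are 30 + 11 + 27 + 35 + 20 + 37 = 160 non-ash planks altogether.
After those, each further plank must be ash, so 160 + 8 = 168 draws guarantee 8 ash planks.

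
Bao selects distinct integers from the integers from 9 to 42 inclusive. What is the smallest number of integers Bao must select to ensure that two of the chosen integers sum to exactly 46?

A set avoiding the sum 46 can contain at most one of each pair {x, 46−x}, plus the 6 elements whose complement lies outside the range or equal to its own complement.
The integers 23, …, 42 (20 of them) are such a set: any two sum to at least 23+24 = 47 > 46.
By the pigeonhole principle, any 21st integer completes one of the 14 pairs, so 21 choices force a sum of 46.

21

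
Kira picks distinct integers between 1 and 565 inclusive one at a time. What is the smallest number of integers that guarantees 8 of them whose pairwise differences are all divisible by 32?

Integers whose pairwise differences are multiples of 32 are exactly those sharing a remainder mod 32. The 32 residue classes mod 32 are the pigeonholes.
With 224 integers one could put 7 in each residue class and have no class reach 8.
The 225th integer pushes some class to 8, so 32·7 + 1 = 225.

225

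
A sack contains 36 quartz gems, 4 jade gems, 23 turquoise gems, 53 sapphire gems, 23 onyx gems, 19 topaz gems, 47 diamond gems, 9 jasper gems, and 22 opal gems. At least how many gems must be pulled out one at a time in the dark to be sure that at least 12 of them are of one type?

Pigeonhole: put each drawn gem into a box by type. The largest draw with every box below 12 takes min(count, 11) from each type; types with fewer than 11 contribute all they have.
Σ min(cᵢ, 11) = 11 + 4 + 11 + 11 + 11 + 11 + 11 + 9 + 11 = 90.
Draw number 90 + 1 = 91 must push one box to 12.

91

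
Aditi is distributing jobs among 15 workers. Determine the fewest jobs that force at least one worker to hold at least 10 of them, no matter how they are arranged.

136

With 135 jobs one could put exactly 9 in each of the 15 workers, and no worker would reach 10.
Pigeonhole: one more job must land in a worker that already has 9, giving it 10.
So 15 × 9 + 1 = 136 jobs are required.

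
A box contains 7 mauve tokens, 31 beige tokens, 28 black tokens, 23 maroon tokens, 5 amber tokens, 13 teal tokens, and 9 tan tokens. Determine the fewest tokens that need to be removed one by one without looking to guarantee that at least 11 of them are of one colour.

An adversary could hand out at most 10 tokens per colour (mauve, amber, tan run out sooner): 7 + 10 + 10 + 10 + 5 + 10 + 9 = 61 tokens and still no colour has 11.
By the pigeonhole principle, one more token lands in a colour already at 10, so 62 draws are enough and 61 are not.

62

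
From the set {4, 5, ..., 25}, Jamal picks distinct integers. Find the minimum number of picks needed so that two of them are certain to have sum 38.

A set avoiding the sum 38 can contain at most one of each pair {x, 38−x}, plus the 10 elements whose complement lies outside the range or equal to its own complement.
The integers 4, …, 19 (16 of them) are such a set: any two sum to at least 4+5 = 9 and at most 18+19 = 37 < 38.
By pigeonhole, any 17th integer completes one of the 6 pairs, so 17 choices force a sum of 38.

17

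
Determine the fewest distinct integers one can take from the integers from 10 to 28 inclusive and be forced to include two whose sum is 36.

12

A set avoiding the sum 36 can contain at most one of each pair {x, 36−x}, plus the 3 elements whose complement lies outside the range or equal to its own complement.
The integers 18, …, 28 (11 of them) are such a set: any two sum to at least 18+19 = 37 > 36.
Pigeonhole: any 12th integer completes one of the 8 pairs, so 12 choices force a sum of 36.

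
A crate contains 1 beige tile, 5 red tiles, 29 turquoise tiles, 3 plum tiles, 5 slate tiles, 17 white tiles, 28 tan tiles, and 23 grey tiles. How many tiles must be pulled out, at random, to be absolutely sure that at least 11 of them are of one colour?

55

An adversary could hand out at most 10 tiles per colour (4 colours run out sooner): 1 + 5 + 10 + 3 + 5 + 10 + 10 + 10 = 54 tiles and still no colour has 11.
By pigeonhole, one more tile lands in a colour already at 10, so 55 draws are enough and 54 are not.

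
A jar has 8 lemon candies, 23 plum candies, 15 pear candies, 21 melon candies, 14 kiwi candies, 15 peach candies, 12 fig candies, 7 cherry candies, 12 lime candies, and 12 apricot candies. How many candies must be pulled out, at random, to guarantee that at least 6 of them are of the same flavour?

51

By pigeonhole, put each drawn candy into a box by flavour. The largest draw with every box below 6 takes min(count, 5) from each flavour.
Σ min(cᵢ, 5) = 5 + 5 + 5 + 5 + 5 + 5 + 5 + 5 + 5 + 5 = 50.
Draw number 50 + 1 = 51 must push one box to 6.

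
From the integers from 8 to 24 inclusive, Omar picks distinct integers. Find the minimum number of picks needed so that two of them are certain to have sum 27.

12

A set avoiding the sum 27 can contain at most one of each pair {x, 27−x}, plus the 5 elements whose complement lies outside the range.
The integers 14, …, 24 (11 of them) are such a set: any two sum to at least 14+15 = 29 > 27.
Any 12th integer completes one of the 6 pairs, so 12 choices force a sum of 27.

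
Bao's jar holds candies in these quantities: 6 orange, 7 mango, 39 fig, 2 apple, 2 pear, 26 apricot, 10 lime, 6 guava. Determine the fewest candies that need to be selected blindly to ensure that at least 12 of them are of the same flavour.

Put each drawn candy into a box by flavour. The largest draw with every box below 12 takes min(count, 11) from each flavour; flavours with fewer than 11 contribute all they have.
Σ min(cᵢ, 11) = 6 + 7 + 11 + 2 + 2 + 11 + 10 + 6 = 55.
Draw number 55 + 1 = 56 must push one box to 12.

56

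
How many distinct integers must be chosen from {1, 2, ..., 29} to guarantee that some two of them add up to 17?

22

A set avoiding the sum 17 can contain at most one of each pair {x, 17−x}, plus the 13 elements whose complement lies outside the range.
The integers 9, …, 29 (21 of them) are such a set: any two sum to at least 9+10 = 19 > 17.
By the pigeonhole principle, any 22nd integer completes one of the 8 pairs, so 22 choices force a sum of 17.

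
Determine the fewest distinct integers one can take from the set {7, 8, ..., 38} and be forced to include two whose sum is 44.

Two chosen integers sum to 44 exactly when both halves of some pair {x, 44−x} with 7 ≤ x ≤ 44−x ≤ 37 are chosen — 15 such pairs.
The remaining 2 elements (those with no distinct partner in range) can never complete a 44-sum, so the worst case takes all of them and one from each pair: 2 + 15 = 17.
Pigeonhole: the 18th integer has to be the second member of some pair, so 17 + 1 = 18.

18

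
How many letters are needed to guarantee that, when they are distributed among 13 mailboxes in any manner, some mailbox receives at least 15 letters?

183

With 182 letters one could put exactly 14 in each of the 13 mailboxes, and no mailbox would reach 15.
One more letter must land in a mailbox that already has 14, giving it 15.
So 13 × 14 + 1 = 183 letters are required.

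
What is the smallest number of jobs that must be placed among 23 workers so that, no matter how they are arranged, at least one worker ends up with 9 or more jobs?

185

With 184 jobs one could put exactly 8 in each of the 23 workers, and no worker would reach 9.
By the pigeonhole principle, one more job must land in a worker that already has 8, giving it 9.
So 23 × 8 + 1 = 185 jobs are required.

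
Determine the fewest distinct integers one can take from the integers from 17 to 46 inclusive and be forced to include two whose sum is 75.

A set avoiding the sum 75 can contain at most one of each pair {x, 75−x}, plus the 12 elements whose complement lies outside the range.
The integers 17, …, 37 (21 of them) are such a set: any two sum to at least 17+18 = 35 and at most 36+37 = 73 < 75.
Any 22nd integer completes one of the 9 pairs, so 22 choices force a sum of 75.

22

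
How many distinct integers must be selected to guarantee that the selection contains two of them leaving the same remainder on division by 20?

21

By the pigeonhole principle, the 20 residue classes mod 20 are the pigeonholes.
With 20 integers one could put 1 in each residue class and have no class reach 2.
The 21st integer pushes some class to 2, so 20·1 + 1 = 21.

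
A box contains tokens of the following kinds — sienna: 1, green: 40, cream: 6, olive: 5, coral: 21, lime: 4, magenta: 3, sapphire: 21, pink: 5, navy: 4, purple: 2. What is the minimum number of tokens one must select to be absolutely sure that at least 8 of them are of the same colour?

52

By pigeonhole, put each drawn token into a box by colour. The largest draw with every box below 8 takes min(count, 7) from each colour; colours with fewer than 7 contribute all they have.
Σ min(cᵢ, 7) = 1 + 7 + 6 + 5 + 7 + 4 + 3 + 7 + 5 + 4 + 2 = 51.
Draw number 51 + 1 = 52 must push one box to 8.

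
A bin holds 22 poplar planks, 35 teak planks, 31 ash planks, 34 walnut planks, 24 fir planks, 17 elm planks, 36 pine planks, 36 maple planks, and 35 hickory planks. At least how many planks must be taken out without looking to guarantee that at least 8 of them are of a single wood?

Pigeonhole: the 9 woods are the holes; the planks drawn are the pigeons.
To avoid 8 of any one wood, the worst case takes at most 7 of each wood.
That gives 7 + 7 + 7 + 7 + 7 + 7 + 7 + 7 + 7 = 63 planks with no wood reaching 8.
The next plank forces some wood to 8, so 63 + 1 = 64.

64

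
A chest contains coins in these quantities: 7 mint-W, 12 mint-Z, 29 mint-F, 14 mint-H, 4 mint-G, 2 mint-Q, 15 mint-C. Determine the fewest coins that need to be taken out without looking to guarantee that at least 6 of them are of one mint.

An adversary could hand out at most 5 coins per mint (mint-G, mint-Q run out sooner): 5 + 5 + 5 + 5 + 4 + 2 + 5 = 31 coins and still no mint has 6.
One more coin lands in a mint already at 5, so 32 draws are enough and 31 are not.

32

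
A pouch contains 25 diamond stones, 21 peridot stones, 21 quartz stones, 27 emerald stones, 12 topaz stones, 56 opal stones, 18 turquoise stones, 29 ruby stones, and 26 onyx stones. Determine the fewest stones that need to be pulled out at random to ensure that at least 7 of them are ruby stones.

213

In the worst case for collecting ruby stones, every non-ruby stone comes out first.
There are 25 + 21 + 21 + 27 + 12 + 56 + 18 + 26 = 206 non-ruby stones altogether.
After those, each further stone must be ruby, so 206 + 7 = 213 draws guarantee 7 ruby stones.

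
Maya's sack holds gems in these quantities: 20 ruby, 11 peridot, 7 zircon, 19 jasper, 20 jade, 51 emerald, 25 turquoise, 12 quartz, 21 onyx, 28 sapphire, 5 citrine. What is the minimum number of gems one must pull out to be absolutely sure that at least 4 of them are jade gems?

203

In the worst case for collecting jade gems, every non-jade gem comes out first.
There are 20 + 11 + 7 + 19 + 51 + 25 + 12 + 21 + 28 + 5 = 199 non-jade gems altogether.
After those, each further gem must be jade, so 199 + 4 = 203 draws guarantee 4 jade gems.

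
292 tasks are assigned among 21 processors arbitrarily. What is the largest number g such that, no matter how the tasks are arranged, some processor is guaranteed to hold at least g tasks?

14

Pigeonhole: the 21 processors are the holes and the 292 tasks are the pigeons.
If every processor held at most 13 tasks, the total would be at most 21 × 13 = 273, which is less than 292.
So some processor holds at least ⌈292/21⌉ = 14 tasks.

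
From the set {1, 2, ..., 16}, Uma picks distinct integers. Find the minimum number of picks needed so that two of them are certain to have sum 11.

12

Group the elements by complementary pair {x, 11−x}: {1,10}, {2,9}, {3,8}, …, giving 5 two-element pairs and 6 integers whose partner 11−x falls outside [1,16].
Treating each of those 11 groups as a pigeonhole, one can pick one integer per group — 11 integers — with no two summing to 11.
The 12th integer lands in an occupied pair, forcing a sum of 11.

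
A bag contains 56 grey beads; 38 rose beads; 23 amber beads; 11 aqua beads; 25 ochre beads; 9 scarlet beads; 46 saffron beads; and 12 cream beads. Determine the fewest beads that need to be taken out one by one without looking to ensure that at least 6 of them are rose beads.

In the worst case for collecting rose beads, every non-rose bead comes out first.
There are 56 + 23 + 11 + 25 + 9 + 46 + 12 = 182 non-rose beads altogether.
After those, each further bead must be rose, so 182 + 6 = 188 draws guarantee 6 rose beads.

188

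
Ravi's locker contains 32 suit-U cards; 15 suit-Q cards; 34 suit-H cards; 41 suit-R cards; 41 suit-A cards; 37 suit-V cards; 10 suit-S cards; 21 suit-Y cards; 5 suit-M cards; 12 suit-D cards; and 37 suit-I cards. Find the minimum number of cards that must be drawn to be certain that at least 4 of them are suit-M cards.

In the worst case for collecting suit-M cards, every non-suit-M card comes out first.
There are 32 + 15 + 34 + 41 + 41 + 37 + 10 + 21 + 12 + 37 = 280 non-suit-M cards altogether.
After those, each further card must be suit-M, so 280 + 4 = 284 draws guarantee 4 suit-M cards.

284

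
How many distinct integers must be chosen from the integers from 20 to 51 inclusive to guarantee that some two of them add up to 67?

19

Two chosen integers sum to 67 exactly when both halves of some pair {x, 67−x} with 20 ≤ x ≤ 67−x ≤ 47 are chosen — 14 such pairs.
The remaining 4 elements (those with no distinct partner in range) can never complete a 67-sum, so the worst case takes all of them and one from each pair: 4 + 14 = 18.
The 19th integer has to be the second member of some pair, so 18 + 1 = 19.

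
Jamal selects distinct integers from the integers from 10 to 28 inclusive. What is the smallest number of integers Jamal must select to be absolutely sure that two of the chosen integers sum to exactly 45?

14

Two chosen integers sum to 45 exactly when both halves of some pair {x, 45−x} with 17 ≤ x ≤ 45−x ≤ 28 are chosen — 6 such pairs.
The remaining 7 elements (those with no distinct partner in range) can never complete a 45-sum, so the worst case takes all of them and one from each pair: 7 + 6 = 13.
By pigeonhole, the 14th integer has to be the second member of some pair, so 13 + 1 = 14.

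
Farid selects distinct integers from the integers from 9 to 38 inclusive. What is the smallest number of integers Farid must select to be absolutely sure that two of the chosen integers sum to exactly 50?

18

Two chosen integers sum to 50 exactly when both halves of some pair {x, 50−x} with 12 ≤ x ≤ 50−x ≤ 38 are chosen — 13 such pairs.
The remaining 4 elements (those with no distinct partner in range) can never complete a 50-sum, so the worst case takes all of them and one from each pair: 4 + 13 = 17.
By the pigeonhole principle, the 18th integer has to be the second member of some pair, so 17 + 1 = 18.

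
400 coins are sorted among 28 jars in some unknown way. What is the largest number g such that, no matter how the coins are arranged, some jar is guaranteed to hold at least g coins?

By pigeonhole, the 28 jars are the holes and the 400 coins are the pigeons.
If every jar held at most 14 coins, the total would be at most 28 × 14 = 392, which is less than 400.
So some jar holds at least ⌈400/28⌉ = 15 coins.

15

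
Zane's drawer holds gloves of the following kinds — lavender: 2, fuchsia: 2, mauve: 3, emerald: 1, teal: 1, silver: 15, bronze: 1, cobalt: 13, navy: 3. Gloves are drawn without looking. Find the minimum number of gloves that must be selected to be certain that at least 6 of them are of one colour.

24

An adversary could hand out at most 5 gloves per colour (7 colours run out sooner): 2 + 2 + 3 + 1 + 1 + 5 + 1 + 5 + 3 = 23 gloves and still no colour has 6.
One more glove lands in a colour already at 5, so 24 draws are enough and 23 are not.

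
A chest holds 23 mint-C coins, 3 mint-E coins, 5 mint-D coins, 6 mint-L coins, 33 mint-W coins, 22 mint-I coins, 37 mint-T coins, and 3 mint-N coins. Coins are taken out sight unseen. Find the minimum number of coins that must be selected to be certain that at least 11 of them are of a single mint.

By pigeonhole, put each drawn coin into a box by mint. The largest draw with every box below 11 takes min(count, 10) from each mint; mints with fewer than 10 contribute all they have.
Σ min(cᵢ, 10) = 10 + 3 + 5 + 6 + 10 + 10 + 10 + 3 = 57.
Draw number 57 + 1 = 58 must push one box to 11.

58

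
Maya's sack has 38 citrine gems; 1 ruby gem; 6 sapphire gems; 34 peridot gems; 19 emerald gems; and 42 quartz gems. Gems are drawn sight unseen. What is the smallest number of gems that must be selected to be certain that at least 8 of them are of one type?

36

By pigeonhole, the 6 types are the holes; the gems drawn are the pigeons.
To avoid 8 of any one type, the worst case takes at most 7 of each type, or every gem of a type that has fewer than 7.
That gives 7 + 1 + 6 + 7 + 7 + 7 = 35 gems with no type reaching 8.
The next gem forces some type to 8, so 35 + 1 = 36.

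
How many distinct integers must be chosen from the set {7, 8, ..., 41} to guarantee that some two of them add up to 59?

Group the elements by complementary pair {x, 59−x}: {18,41}, {19,40}, {20,39}, …, giving 12 two-element pairs and 11 integers whose partner 59−x falls outside [7,41].
Treating each of those 23 groups as a pigeonhole, one can pick one integer per group — 23 integers — with no two summing to 59.
The 24th integer lands in an occupied pair, forcing a sum of 59.

24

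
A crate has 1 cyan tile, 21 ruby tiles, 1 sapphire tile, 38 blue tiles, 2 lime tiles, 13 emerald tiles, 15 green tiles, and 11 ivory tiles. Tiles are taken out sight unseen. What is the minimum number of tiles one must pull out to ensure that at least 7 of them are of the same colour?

35

Put each drawn tile into a box by colour. The largest draw with every box below 7 takes min(count, 6) from each colour; colours with fewer than 6 contribute all they have.
Σ min(cᵢ, 6) = 1 + 6 + 1 + 6 + 2 + 6 + 6 + 6 = 34.
Draw number 34 + 1 = 35 must push one box to 7.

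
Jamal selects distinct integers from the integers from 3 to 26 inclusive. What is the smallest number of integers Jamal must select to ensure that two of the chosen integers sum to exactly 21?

A set avoiding the sum 21 can contain at most one of each pair {x, 21−x}, plus the 8 elements whose complement lies outside the range.
The integers 11, …, 26 (16 of them) are such a set: any two sum to at least 11+12 = 23 > 21.
Any 17th integer completes one of the 8 pairs, so 17 choices force a sum of 21.

17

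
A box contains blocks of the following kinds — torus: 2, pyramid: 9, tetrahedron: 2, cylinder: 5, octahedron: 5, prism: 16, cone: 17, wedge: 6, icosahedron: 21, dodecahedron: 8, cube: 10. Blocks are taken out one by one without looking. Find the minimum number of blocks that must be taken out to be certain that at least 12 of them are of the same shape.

81

Put each drawn block into a box by shape. The largest draw with every box below 12 takes min(count, 11) from each shape; shapes with fewer than 11 contribute all they have.
Σ min(cᵢ, 11) = 2 + 9 + 2 + 5 + 5 + 11 + 11 + 6 + 11 + 8 + 10 = 80.
Draw number 80 + 1 = 81 must push one box to 12.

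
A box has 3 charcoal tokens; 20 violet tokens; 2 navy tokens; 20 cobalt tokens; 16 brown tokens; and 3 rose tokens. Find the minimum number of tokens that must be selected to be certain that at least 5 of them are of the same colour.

21

The 6 colours are the holes; the tokens drawn are the pigeons.
To avoid 5 of any one colour, the worst case takes at most 4 of each colour, or every token of a colour that has fewer than 4.
That gives 3 + 4 + 2 + 4 + 4 + 3 = 20 tokens with no colour reaching 5.
The next token forces some colour to 5, so 20 + 1 = 21.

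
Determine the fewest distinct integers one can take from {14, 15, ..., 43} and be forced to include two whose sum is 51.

19

A set avoiding the sum 51 can contain at most one of each pair {x, 51−x}, plus the 6 elements whose complement lies outside the range.
The integers 26, …, 43 (18 of them) are such a set: any two sum to at least 26+27 = 53 > 51.
Any 19th integer completes one of the 12 pairs, so 19 choices force a sum of 51.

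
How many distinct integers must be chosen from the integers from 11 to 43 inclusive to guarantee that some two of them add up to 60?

A set avoiding the sum 60 can contain at most one of each pair {x, 60−x}, plus the 7 elements whose complement lies outside the range or equal to its own complement.
The integers 11, …, 30 (20 of them) are such a set: any two sum to at least 11+12 = 23 and at most 29+30 = 59 < 60.
By the pigeonhole principle, any 21st integer completes one of the 13 pairs, so 21 choices force a sum of 60.

21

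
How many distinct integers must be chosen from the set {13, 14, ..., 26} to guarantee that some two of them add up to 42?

10

Group the elements by complementary pair {x, 42−x}: {16,26}, {17,25}, {18,24}, …, giving 5 two-element pairs, the single value 21 (it cannot pair with itself since the integers are distinct), and 3 integers whose partner 42−x falls outside [13,26].
Treating each of those 9 groups as a pigeonhole, one can pick one integer per group — 9 integers — with no two summing to 42.
The 10th integer lands in an occupied pair, forcing a sum of 42.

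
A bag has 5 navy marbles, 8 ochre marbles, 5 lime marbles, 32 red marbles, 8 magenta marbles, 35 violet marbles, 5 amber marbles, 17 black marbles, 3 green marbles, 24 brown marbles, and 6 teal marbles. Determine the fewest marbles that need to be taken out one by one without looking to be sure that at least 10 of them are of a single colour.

77

The 11 colours are the holes; the marbles drawn are the pigeons.
To avoid 10 of any one colour, the worst case takes at most 9 of each colour, or every marble of a colour that has fewer than 9.
That gives 5 + 8 + 5 + 9 + 8 + 9 + 5 + 9 + 3 + 9 + 6 = 76 marbles with no colour reaching 10.
The next marble forces some colour to 10, so 76 + 1 = 77.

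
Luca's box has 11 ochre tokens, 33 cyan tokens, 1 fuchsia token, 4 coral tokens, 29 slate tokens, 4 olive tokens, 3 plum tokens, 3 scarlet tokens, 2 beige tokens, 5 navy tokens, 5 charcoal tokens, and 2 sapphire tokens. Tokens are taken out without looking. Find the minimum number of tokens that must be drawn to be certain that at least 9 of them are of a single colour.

The 12 colours are the holes; the tokens drawn are the pigeons.
To avoid 9 of any one colour, the worst case takes at most 8 of each colour, or every token of a colour that has fewer than 8.
That gives 8 + 8 + 1 + 4 + 8 + 4 + 3 + 3 + 2 + 5 + 5 + 2 = 53 tokens with no colour reaching 9.
The next token forces some colour to 9, so 53 + 1 = 54.

54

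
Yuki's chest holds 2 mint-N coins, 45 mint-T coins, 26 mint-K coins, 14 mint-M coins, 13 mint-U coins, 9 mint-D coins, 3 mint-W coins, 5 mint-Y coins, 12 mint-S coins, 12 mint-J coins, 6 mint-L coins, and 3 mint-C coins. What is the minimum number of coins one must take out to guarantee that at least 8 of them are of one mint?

69

An adversary could hand out at most 7 coins per mint (5 mints run out sooner): 2 + 7 + 7 + 7 + 7 + 7 + 3 + 5 + 7 + 7 + 6 + 3 = 68 coins and still no mint has 8.
One more coin lands in a mint already at 7, so 69 draws are enough and 68 are not.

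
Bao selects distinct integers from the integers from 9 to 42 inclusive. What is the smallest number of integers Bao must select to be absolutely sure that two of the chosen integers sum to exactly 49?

A set avoiding the sum 49 can contain at most one of each pair {x, 49−x}, plus the 2 elements whose complement lies outside the range.
The integers 25, …, 42 (18 of them) are such a set: any two sum to at least 25+26 = 51 > 49.
Any 19th integer completes one of the 16 pairs, so 19 choices force a sum of 49.

19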